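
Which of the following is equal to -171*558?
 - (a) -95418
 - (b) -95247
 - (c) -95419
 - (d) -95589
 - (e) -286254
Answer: a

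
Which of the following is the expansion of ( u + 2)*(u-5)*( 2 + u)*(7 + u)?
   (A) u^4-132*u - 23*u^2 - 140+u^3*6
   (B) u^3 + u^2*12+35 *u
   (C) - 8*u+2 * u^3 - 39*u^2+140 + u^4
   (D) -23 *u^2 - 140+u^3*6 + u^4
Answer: A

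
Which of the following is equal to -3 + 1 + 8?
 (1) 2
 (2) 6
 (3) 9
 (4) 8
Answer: 2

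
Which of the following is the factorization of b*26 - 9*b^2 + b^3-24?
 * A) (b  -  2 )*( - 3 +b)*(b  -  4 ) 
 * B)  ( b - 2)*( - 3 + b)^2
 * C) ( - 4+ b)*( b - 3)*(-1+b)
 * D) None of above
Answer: A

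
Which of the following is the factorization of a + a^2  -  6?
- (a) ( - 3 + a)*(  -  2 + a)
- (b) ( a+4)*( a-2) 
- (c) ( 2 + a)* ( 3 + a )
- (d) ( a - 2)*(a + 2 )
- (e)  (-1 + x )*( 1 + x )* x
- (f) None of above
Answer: f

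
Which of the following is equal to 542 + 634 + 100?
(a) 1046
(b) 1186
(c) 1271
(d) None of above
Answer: d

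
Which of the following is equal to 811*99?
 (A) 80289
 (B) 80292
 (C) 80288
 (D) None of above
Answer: A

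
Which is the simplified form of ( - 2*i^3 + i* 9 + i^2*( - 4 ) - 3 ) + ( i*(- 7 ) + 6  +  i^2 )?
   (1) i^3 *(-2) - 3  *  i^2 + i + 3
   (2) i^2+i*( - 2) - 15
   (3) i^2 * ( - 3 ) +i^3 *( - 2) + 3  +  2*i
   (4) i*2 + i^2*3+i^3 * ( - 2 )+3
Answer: 3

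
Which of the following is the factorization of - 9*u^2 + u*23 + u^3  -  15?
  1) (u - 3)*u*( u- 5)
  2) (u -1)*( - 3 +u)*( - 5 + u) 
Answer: 2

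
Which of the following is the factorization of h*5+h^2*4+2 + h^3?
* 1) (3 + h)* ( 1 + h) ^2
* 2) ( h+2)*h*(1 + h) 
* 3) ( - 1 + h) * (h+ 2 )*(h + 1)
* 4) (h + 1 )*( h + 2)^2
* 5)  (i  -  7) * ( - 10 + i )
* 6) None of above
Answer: 6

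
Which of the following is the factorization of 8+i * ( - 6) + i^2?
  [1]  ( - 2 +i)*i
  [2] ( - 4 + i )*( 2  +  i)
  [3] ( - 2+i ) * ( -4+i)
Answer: 3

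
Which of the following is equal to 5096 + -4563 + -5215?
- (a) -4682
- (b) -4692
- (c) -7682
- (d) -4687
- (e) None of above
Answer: a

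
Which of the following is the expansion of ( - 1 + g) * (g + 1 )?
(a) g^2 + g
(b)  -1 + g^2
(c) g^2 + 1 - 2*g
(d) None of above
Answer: b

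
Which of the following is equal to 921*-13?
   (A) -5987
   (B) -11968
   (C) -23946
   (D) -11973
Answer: D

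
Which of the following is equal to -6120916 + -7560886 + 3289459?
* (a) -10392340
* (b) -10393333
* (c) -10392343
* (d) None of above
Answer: c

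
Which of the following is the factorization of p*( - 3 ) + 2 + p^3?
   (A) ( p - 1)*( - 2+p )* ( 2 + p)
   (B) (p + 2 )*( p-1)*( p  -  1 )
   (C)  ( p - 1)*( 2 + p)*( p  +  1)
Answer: B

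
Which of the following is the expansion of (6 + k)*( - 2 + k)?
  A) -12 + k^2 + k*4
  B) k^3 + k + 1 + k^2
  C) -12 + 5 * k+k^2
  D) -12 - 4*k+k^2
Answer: A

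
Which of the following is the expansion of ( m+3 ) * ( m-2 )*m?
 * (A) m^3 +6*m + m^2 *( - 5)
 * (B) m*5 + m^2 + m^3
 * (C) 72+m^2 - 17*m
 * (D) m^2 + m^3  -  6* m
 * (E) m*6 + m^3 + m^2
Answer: D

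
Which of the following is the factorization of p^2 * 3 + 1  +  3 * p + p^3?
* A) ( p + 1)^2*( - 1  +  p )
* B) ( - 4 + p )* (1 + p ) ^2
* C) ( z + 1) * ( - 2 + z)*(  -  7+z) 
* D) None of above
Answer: D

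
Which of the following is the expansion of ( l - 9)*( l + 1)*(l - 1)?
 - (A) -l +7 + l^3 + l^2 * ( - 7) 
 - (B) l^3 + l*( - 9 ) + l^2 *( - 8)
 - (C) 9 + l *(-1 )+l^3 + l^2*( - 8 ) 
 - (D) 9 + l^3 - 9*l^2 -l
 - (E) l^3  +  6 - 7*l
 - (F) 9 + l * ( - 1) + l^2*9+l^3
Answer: D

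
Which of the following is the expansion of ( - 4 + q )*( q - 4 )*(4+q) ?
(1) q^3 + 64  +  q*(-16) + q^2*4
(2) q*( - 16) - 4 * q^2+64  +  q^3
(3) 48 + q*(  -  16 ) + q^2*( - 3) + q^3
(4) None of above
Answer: 2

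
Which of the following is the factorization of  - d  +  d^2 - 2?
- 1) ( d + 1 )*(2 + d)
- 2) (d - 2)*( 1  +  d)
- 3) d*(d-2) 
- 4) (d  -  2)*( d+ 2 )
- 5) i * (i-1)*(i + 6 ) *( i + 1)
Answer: 2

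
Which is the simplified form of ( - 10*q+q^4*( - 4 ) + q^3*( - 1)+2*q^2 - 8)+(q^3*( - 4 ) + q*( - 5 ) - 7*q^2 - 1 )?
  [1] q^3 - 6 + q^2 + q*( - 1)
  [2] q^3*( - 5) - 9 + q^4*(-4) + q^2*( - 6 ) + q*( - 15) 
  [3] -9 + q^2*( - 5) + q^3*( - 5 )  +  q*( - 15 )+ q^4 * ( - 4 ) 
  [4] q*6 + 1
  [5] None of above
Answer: 3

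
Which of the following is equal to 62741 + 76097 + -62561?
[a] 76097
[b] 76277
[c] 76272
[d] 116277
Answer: b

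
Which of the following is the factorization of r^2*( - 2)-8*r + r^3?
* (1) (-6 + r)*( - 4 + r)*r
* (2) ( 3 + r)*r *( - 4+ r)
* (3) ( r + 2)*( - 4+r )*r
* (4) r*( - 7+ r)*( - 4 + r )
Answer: 3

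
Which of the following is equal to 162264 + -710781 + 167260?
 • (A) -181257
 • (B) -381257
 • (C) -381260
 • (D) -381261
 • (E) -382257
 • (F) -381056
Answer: B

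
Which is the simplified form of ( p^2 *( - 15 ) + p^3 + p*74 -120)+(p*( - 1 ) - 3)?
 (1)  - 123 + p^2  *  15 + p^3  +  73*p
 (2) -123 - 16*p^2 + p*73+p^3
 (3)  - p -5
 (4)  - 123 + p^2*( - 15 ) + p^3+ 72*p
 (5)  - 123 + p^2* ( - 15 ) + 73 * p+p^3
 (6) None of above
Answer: 5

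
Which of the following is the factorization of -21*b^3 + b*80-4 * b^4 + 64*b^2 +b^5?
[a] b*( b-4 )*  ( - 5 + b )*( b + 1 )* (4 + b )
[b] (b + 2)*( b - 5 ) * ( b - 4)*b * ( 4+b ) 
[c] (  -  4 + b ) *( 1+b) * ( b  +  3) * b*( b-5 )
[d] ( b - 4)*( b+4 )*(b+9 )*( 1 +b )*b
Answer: a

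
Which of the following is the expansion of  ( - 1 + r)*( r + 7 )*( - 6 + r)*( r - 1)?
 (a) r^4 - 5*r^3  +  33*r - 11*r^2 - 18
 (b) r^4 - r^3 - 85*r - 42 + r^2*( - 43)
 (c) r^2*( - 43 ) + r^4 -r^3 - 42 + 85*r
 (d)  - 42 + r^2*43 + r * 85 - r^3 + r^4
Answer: c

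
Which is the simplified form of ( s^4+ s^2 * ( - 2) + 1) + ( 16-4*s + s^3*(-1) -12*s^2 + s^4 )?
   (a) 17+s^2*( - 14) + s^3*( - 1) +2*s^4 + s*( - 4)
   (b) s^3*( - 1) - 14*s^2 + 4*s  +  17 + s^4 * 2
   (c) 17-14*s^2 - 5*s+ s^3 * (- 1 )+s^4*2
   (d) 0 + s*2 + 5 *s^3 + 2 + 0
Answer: a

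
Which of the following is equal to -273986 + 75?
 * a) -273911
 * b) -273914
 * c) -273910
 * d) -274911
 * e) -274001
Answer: a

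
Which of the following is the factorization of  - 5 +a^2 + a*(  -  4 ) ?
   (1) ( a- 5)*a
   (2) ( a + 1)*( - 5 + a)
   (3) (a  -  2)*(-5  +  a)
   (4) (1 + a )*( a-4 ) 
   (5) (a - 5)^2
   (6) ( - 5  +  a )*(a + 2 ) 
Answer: 2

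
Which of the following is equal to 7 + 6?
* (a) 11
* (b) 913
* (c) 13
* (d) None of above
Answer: c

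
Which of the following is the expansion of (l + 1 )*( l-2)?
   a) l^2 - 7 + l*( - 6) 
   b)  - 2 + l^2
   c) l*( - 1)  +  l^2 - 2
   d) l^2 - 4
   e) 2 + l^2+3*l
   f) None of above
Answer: c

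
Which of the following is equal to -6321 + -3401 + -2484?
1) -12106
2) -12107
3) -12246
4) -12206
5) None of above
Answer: 4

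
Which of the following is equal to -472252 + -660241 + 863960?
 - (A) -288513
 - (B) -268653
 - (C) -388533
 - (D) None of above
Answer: D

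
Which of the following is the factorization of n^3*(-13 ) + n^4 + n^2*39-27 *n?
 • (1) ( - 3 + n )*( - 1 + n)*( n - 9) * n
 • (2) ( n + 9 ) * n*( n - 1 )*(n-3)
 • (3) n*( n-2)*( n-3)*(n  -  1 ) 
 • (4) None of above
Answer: 1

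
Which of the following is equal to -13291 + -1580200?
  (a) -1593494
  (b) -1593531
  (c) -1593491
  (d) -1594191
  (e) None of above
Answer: c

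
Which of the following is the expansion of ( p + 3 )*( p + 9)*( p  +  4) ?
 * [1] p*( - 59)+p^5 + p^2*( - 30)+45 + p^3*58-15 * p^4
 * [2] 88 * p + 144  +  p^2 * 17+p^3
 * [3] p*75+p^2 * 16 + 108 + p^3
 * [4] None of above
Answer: 3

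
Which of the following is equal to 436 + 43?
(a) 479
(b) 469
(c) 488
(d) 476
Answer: a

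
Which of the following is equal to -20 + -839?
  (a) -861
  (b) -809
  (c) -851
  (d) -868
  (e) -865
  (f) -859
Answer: f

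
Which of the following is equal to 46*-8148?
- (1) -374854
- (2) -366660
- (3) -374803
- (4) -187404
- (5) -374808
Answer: 5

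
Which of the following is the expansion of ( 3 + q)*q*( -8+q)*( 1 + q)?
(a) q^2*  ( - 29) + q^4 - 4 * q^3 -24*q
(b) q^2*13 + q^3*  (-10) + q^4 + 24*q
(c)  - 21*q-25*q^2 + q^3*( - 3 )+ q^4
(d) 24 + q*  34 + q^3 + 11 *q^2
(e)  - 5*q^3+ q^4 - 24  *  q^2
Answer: a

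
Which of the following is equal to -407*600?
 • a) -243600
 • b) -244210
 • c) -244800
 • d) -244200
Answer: d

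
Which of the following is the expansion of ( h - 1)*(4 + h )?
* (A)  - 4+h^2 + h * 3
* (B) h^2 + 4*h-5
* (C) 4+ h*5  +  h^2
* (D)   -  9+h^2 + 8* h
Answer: A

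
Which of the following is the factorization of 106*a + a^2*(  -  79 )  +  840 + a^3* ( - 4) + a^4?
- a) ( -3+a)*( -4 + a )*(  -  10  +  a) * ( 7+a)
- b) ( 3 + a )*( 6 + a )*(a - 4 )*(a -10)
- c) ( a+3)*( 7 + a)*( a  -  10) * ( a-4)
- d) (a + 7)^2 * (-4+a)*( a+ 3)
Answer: c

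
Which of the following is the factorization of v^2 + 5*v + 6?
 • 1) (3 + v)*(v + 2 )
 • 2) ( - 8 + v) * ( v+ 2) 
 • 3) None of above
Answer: 1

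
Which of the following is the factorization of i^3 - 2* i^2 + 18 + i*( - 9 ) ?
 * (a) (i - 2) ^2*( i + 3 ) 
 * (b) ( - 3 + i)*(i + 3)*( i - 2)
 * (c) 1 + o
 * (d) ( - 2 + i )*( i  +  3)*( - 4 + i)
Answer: b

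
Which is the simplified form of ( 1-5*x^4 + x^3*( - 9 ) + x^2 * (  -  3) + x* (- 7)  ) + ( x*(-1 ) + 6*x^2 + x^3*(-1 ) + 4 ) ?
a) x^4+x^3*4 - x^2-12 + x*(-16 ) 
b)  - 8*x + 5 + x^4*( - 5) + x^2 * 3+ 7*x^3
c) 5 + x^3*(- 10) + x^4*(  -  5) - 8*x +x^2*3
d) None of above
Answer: c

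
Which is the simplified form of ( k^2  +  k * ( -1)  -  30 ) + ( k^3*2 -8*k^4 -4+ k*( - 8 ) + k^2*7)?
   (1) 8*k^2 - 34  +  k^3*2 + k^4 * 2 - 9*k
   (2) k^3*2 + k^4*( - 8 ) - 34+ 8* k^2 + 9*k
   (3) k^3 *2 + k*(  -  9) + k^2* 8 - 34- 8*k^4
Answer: 3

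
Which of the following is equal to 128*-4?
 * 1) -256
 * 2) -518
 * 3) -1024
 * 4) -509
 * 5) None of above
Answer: 5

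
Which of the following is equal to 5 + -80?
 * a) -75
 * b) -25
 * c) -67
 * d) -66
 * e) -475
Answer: a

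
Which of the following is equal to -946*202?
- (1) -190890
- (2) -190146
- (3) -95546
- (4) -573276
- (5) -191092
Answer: 5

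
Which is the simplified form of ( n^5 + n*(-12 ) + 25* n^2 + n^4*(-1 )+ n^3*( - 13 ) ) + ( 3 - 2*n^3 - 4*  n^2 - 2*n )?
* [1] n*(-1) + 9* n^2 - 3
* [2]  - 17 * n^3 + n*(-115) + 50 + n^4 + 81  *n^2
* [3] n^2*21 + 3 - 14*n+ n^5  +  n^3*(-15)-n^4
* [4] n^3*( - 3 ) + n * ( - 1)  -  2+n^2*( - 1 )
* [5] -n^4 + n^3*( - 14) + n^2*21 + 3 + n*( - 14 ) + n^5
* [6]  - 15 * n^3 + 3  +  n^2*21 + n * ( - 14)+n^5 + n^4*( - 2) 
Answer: 3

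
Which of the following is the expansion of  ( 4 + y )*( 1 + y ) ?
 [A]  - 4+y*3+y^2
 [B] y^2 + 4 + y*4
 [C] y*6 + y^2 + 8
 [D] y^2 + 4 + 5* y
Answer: D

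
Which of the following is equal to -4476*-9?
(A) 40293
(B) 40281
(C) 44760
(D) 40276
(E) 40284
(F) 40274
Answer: E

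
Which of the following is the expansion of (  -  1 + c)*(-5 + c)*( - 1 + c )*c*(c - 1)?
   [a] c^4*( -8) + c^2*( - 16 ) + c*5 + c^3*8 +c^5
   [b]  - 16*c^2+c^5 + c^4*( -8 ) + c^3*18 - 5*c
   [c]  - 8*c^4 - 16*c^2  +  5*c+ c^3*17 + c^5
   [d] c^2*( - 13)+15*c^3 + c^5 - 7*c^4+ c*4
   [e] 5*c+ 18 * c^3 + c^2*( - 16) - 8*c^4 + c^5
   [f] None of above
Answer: e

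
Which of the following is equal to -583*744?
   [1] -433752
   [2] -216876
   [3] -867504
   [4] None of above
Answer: 1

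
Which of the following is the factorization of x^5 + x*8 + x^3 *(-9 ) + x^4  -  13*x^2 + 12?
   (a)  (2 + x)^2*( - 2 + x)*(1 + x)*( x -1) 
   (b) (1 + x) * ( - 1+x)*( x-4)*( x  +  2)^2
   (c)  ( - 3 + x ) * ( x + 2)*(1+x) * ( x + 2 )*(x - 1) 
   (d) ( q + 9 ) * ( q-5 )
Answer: c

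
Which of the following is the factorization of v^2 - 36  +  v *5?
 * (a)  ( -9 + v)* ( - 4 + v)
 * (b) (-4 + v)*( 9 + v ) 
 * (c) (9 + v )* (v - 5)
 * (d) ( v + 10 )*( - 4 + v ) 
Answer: b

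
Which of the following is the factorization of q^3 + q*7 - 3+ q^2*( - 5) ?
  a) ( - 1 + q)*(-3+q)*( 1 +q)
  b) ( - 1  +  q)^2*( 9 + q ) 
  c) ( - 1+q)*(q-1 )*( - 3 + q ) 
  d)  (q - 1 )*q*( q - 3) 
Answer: c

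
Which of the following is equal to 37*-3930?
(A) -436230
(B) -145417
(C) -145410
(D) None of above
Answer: C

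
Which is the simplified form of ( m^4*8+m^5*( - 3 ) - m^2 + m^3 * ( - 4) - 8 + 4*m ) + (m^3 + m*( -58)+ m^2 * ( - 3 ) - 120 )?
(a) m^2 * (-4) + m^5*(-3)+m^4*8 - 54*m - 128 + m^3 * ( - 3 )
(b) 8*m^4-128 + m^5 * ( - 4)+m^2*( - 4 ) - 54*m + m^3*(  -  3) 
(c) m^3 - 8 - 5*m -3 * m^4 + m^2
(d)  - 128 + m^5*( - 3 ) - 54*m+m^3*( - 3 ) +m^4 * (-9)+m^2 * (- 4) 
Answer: a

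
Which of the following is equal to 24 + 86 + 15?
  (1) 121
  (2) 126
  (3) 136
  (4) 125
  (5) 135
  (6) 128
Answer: 4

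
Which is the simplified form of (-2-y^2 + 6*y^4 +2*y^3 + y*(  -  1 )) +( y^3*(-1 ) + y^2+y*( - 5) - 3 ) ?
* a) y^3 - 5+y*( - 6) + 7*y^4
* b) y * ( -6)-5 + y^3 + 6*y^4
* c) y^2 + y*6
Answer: b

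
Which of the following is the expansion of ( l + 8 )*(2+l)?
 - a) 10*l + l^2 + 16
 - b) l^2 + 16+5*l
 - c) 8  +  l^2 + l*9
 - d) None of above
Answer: a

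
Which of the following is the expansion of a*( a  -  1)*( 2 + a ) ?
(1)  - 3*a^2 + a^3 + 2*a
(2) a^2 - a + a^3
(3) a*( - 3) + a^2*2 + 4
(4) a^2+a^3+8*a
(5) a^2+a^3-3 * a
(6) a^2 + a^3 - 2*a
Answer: 6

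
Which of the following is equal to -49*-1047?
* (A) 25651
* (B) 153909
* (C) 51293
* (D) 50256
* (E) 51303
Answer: E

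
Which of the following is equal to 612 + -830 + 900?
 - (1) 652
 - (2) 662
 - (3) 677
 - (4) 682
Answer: 4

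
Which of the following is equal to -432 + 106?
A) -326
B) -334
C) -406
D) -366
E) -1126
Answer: A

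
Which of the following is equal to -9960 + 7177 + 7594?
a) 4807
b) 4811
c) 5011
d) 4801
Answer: b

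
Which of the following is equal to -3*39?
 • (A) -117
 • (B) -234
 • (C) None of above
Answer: A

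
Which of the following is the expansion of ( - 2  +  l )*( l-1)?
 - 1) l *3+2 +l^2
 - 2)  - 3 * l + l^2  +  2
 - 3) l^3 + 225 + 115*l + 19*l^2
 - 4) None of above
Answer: 2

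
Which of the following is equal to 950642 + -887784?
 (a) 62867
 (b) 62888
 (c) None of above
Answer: c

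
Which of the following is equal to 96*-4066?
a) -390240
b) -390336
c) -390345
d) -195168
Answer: b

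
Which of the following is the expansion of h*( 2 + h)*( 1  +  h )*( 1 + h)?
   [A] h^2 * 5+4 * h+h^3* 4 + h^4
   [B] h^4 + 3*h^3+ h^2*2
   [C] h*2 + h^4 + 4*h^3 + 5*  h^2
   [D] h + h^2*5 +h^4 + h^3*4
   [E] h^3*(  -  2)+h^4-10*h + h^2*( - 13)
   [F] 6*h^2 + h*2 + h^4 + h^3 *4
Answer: C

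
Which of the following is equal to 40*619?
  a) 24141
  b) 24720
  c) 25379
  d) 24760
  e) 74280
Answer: d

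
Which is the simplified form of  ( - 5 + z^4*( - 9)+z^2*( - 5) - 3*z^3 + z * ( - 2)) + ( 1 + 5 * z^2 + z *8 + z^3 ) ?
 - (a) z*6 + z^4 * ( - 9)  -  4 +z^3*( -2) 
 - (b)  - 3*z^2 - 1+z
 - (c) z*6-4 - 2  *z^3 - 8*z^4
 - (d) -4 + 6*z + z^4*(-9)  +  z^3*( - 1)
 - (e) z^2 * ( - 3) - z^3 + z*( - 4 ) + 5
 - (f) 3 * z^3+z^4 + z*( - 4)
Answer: a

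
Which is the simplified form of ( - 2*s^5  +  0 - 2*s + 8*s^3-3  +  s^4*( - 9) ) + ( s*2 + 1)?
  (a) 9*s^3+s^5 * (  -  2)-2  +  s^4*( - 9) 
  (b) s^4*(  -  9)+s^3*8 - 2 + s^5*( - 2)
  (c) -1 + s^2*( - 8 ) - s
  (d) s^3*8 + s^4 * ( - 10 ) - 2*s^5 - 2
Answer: b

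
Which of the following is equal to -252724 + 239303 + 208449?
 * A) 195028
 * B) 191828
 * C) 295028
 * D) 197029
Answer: A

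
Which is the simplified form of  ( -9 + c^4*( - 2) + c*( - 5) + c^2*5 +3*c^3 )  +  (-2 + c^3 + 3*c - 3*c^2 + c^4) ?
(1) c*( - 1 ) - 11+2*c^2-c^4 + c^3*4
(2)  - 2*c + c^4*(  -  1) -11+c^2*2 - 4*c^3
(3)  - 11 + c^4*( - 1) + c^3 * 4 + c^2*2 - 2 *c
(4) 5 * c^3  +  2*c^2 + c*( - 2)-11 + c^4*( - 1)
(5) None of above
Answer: 3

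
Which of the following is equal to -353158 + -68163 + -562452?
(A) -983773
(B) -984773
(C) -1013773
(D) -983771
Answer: A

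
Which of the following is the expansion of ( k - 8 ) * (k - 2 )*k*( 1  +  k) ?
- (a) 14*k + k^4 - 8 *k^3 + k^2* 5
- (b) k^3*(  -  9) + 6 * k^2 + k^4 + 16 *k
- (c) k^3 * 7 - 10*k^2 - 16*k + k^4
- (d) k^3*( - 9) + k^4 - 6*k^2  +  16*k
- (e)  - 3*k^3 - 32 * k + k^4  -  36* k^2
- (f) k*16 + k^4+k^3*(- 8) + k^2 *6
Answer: b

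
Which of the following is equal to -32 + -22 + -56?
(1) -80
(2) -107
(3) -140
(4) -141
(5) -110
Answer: 5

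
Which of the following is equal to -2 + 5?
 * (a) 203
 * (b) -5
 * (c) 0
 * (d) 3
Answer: d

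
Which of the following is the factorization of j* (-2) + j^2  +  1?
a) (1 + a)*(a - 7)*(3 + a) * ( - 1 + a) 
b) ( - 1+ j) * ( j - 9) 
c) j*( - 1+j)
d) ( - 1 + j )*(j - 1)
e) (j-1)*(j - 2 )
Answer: d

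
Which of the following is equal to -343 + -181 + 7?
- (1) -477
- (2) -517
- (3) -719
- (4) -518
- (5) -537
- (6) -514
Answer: 2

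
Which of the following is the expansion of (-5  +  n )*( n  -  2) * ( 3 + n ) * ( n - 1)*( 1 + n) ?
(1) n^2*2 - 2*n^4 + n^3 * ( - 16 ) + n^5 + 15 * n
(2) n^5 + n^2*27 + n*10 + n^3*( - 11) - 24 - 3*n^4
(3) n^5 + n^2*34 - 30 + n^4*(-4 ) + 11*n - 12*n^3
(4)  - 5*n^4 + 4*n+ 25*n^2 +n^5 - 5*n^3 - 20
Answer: 3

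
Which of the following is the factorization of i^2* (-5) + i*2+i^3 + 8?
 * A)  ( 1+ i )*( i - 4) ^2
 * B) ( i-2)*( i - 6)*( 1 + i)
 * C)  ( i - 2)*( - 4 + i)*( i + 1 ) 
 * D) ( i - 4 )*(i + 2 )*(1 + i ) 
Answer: C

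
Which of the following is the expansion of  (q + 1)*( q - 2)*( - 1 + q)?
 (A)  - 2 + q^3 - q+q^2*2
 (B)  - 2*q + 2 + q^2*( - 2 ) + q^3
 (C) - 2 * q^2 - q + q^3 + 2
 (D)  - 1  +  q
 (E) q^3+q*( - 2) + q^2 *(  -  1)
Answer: C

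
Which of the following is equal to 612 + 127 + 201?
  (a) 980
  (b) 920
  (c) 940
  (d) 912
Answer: c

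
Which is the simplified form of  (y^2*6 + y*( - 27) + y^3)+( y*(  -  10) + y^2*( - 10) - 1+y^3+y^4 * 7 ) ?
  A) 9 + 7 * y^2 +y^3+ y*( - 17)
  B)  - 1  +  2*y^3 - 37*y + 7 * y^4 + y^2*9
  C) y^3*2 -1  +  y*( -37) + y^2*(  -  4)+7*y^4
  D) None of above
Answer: C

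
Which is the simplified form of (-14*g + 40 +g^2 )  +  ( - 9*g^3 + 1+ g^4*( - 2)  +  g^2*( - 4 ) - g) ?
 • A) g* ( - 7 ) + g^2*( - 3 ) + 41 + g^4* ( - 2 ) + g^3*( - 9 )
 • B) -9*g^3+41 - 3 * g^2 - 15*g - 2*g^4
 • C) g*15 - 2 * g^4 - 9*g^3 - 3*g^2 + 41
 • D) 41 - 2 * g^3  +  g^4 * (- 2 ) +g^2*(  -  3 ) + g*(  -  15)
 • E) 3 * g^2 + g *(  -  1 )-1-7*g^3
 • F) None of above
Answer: B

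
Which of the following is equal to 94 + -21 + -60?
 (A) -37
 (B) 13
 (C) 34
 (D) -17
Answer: B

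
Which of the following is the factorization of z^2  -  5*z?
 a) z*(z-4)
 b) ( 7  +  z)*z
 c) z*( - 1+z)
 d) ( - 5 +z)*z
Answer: d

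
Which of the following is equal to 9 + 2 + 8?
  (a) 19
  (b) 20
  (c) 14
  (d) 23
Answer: a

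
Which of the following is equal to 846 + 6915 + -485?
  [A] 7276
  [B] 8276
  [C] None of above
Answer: A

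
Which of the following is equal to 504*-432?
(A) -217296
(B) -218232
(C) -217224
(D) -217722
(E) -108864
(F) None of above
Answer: F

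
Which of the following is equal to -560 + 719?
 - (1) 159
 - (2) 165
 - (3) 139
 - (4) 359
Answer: 1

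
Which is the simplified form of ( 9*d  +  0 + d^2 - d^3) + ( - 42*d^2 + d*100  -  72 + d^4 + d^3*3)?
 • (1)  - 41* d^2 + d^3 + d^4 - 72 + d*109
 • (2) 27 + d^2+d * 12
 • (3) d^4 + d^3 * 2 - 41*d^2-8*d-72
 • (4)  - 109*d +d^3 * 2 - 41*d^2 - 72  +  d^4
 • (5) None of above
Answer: 5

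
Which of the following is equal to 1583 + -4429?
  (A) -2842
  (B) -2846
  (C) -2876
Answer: B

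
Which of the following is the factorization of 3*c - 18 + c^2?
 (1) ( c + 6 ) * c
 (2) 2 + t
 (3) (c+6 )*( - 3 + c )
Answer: 3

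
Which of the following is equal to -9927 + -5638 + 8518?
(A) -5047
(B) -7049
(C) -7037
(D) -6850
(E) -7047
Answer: E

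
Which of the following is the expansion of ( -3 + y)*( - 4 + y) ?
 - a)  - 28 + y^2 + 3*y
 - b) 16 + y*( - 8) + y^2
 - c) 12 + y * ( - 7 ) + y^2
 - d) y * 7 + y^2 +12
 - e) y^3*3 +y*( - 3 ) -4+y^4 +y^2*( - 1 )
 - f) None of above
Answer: c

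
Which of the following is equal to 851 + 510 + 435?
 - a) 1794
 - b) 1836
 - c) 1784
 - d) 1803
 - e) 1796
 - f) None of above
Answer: e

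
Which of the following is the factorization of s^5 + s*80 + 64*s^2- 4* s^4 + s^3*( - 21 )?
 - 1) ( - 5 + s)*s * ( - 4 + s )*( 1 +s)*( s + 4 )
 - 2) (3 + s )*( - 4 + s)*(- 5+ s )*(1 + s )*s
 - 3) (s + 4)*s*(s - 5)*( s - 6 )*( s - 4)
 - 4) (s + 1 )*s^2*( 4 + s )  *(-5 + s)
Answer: 1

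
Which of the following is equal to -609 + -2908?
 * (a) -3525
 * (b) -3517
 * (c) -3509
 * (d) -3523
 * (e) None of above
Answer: b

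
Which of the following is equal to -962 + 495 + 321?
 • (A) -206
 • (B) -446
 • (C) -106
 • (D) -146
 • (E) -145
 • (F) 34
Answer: D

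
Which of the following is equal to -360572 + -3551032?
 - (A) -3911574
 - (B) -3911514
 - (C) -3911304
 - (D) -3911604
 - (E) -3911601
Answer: D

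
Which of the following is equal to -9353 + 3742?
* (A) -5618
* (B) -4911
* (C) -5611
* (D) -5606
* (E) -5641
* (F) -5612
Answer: C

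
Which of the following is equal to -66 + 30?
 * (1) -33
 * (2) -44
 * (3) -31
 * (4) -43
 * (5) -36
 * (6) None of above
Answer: 5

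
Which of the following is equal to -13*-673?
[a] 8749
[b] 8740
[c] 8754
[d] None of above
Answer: a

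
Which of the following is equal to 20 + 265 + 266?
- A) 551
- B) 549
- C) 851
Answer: A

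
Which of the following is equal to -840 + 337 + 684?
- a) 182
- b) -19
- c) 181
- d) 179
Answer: c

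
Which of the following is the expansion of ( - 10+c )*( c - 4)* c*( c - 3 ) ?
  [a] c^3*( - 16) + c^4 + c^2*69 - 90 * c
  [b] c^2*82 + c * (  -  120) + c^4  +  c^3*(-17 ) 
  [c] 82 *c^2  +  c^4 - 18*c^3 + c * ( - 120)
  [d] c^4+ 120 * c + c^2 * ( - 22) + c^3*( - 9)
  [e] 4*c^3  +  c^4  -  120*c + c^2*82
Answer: b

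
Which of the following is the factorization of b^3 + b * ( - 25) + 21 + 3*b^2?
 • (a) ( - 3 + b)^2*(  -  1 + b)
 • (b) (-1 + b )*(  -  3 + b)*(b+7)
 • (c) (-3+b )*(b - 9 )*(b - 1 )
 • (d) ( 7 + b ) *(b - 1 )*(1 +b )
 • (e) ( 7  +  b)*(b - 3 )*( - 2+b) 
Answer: b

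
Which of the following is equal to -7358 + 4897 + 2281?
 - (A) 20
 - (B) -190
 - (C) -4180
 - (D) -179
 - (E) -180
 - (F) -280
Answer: E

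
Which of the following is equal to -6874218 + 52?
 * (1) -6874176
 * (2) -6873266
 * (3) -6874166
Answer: 3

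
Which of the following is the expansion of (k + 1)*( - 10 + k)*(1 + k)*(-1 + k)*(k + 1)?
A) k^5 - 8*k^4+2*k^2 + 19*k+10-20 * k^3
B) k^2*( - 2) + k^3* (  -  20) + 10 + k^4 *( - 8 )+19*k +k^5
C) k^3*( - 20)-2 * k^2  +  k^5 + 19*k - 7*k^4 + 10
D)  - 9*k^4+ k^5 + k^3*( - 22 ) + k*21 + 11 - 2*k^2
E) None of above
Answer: B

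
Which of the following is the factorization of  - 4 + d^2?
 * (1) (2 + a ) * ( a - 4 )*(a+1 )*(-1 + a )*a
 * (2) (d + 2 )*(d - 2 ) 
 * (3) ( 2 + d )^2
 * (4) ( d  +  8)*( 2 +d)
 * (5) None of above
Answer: 2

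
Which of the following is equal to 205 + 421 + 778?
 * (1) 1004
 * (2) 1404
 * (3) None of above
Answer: 2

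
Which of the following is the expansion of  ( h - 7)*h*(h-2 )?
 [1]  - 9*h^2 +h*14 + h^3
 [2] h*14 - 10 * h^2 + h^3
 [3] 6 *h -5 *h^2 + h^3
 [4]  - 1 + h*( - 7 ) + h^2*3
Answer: 1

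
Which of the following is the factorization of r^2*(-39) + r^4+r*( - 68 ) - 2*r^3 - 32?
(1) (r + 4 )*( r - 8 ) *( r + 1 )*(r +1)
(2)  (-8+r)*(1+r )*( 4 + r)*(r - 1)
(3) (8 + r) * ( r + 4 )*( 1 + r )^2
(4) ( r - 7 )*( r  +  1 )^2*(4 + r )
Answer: 1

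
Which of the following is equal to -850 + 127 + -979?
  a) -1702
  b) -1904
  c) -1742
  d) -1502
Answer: a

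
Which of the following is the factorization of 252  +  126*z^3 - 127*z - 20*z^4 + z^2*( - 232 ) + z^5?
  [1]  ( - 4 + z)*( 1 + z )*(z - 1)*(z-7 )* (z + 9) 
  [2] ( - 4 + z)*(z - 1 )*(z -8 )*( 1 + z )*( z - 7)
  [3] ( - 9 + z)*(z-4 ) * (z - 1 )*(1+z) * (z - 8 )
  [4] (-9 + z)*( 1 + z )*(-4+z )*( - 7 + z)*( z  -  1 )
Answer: 4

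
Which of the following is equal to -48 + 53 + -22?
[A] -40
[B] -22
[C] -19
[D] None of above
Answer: D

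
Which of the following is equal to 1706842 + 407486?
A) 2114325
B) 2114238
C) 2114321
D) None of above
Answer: D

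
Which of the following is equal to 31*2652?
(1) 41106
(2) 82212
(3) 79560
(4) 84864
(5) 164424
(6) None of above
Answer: 2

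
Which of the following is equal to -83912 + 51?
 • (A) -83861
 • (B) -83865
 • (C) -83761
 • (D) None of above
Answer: A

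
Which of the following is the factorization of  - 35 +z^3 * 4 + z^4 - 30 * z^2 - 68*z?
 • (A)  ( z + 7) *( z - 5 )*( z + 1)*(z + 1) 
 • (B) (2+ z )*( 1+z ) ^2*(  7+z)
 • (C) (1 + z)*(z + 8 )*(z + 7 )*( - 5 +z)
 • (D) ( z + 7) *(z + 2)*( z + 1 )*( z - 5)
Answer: A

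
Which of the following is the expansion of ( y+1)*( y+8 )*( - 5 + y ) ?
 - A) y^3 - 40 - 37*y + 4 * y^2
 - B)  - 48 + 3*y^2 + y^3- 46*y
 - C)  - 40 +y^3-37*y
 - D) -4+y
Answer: A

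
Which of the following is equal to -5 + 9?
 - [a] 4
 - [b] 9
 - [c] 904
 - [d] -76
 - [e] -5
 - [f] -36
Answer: a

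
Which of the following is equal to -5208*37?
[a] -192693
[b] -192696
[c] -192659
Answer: b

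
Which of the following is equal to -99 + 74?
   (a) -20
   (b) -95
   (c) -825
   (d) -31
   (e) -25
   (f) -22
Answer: e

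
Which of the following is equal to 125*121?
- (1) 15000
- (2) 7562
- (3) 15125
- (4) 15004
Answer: 3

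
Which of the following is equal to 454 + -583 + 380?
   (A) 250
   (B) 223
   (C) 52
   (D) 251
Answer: D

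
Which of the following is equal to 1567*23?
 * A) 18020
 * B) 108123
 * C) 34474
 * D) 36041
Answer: D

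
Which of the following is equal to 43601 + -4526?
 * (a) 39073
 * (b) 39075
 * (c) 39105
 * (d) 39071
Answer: b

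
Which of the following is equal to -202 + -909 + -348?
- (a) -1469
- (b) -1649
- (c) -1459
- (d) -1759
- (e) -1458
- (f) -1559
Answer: c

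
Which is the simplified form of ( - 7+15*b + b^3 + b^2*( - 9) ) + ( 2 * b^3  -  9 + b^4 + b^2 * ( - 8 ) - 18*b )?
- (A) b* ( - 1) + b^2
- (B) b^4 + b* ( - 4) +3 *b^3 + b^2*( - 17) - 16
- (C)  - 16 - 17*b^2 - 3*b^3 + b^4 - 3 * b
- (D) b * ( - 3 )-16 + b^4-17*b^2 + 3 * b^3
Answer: D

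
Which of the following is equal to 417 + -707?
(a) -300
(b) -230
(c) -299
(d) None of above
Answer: d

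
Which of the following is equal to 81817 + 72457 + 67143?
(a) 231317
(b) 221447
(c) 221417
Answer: c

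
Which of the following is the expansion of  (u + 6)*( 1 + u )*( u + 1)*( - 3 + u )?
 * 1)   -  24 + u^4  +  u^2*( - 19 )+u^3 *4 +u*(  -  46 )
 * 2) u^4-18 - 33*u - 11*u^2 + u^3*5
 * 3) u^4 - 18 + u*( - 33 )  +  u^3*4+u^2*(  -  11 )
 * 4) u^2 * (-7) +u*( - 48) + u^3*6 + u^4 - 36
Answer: 2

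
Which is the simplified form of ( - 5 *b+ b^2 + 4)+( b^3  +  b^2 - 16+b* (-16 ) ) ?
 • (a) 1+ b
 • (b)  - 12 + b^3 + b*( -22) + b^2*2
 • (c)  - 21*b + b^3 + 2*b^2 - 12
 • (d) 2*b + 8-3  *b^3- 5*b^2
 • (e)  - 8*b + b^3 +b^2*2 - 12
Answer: c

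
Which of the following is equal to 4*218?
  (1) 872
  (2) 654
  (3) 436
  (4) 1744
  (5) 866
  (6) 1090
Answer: 1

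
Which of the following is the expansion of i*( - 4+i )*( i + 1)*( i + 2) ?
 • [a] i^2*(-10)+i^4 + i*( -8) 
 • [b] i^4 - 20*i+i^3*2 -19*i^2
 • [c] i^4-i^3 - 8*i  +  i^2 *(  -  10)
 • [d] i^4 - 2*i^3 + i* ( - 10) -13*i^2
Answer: c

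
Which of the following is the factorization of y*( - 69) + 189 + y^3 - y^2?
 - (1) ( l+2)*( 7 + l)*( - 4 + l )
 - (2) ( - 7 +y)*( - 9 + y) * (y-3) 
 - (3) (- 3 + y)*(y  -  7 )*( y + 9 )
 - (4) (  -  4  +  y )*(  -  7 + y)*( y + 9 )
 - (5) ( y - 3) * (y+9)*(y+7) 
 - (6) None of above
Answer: 3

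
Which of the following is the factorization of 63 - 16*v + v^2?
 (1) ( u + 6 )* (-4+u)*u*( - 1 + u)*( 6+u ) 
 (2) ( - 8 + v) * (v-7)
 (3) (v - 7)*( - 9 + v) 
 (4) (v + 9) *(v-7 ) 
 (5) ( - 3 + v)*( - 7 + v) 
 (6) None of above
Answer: 3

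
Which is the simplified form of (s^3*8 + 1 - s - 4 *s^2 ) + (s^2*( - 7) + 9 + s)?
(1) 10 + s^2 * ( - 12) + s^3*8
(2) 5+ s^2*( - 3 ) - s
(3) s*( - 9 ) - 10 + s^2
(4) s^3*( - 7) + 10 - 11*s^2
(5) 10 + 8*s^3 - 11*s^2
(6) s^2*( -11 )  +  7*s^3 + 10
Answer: 5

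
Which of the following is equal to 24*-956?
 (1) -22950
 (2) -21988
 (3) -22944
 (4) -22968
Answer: 3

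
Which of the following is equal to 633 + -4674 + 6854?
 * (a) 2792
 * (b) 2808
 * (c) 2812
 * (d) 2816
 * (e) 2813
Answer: e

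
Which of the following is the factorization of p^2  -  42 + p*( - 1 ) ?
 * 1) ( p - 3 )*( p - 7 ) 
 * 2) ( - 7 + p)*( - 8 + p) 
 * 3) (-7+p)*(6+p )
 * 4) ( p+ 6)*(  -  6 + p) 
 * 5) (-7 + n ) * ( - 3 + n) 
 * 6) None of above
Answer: 3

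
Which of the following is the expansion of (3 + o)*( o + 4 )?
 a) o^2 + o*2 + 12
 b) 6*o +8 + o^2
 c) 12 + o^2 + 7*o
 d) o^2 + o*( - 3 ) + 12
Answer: c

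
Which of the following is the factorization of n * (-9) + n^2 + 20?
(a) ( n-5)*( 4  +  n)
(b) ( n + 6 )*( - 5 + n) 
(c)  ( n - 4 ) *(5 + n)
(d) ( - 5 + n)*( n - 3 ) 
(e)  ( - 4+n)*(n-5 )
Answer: e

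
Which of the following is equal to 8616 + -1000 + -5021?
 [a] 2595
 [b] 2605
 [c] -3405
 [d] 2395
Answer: a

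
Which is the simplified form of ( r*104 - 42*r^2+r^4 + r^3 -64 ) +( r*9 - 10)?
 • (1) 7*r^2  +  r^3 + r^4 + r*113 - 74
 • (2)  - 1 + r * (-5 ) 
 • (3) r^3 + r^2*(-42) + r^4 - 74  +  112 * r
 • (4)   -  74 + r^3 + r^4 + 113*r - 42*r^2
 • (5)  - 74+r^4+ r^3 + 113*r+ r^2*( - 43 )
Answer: 4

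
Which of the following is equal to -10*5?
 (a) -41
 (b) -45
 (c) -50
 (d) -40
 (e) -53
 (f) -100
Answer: c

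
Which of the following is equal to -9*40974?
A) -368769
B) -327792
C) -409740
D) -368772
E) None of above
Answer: E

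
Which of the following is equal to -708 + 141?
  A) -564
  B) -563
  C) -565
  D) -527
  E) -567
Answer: E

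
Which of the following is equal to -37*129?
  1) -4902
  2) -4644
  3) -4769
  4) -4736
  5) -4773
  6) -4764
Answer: 5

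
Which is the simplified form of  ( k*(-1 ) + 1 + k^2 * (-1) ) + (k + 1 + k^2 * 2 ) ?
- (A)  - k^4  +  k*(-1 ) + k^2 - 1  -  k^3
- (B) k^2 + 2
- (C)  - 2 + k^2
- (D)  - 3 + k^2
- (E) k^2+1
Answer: B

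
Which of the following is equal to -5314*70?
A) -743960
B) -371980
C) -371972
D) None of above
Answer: B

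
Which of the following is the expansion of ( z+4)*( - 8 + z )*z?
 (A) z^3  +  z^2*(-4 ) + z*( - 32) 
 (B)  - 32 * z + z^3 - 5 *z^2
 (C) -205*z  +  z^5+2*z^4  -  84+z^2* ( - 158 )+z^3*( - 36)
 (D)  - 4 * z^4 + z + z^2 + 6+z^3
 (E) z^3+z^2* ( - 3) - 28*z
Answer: A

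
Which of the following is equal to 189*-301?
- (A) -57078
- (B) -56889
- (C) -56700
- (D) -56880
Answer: B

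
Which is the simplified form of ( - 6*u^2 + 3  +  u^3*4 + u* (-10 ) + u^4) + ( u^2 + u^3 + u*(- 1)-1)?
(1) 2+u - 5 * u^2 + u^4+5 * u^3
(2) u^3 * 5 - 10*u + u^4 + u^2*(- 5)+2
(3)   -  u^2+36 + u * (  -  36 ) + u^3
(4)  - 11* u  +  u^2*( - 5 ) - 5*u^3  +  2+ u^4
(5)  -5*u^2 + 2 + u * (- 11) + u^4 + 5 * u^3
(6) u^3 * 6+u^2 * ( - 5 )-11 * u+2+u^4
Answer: 5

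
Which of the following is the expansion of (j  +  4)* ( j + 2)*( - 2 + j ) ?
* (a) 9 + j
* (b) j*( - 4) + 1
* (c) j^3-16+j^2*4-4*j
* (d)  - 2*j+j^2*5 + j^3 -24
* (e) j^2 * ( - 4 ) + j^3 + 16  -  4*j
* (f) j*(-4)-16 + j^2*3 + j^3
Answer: c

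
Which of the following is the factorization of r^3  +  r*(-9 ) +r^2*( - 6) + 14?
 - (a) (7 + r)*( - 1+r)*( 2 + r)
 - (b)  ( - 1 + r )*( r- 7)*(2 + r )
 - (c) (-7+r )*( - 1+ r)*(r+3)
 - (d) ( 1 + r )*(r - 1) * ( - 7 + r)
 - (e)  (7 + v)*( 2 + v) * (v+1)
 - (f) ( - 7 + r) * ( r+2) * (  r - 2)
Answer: b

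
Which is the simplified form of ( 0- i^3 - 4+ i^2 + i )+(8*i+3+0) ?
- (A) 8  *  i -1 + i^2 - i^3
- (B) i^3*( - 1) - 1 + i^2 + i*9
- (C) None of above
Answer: B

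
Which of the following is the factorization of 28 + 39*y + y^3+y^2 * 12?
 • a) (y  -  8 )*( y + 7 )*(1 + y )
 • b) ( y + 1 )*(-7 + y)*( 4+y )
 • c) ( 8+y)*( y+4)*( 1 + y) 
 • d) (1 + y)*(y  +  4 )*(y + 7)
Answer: d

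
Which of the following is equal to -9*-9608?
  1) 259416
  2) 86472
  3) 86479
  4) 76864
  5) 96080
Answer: 2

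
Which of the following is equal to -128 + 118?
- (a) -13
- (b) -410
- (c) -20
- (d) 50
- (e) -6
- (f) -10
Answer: f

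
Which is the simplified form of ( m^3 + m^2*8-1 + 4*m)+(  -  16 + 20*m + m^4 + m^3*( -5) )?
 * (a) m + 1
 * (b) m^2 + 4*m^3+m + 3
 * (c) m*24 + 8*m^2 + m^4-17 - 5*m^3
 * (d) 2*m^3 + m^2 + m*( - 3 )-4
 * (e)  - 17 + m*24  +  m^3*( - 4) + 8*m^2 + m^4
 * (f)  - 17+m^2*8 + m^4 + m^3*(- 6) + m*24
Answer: e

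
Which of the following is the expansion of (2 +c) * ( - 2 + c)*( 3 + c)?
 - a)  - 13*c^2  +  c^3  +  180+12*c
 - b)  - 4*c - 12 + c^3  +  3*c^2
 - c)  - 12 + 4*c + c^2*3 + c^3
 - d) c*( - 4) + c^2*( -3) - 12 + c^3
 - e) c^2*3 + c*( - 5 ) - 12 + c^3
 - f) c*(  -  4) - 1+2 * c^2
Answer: b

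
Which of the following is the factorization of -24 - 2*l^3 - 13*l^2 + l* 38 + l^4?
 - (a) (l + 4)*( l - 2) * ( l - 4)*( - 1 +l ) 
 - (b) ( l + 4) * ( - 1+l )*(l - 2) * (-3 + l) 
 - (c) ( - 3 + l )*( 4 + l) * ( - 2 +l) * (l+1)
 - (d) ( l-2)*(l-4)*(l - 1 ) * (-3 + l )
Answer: b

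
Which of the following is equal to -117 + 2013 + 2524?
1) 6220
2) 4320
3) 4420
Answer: 3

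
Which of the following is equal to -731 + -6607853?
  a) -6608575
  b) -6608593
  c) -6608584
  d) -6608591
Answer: c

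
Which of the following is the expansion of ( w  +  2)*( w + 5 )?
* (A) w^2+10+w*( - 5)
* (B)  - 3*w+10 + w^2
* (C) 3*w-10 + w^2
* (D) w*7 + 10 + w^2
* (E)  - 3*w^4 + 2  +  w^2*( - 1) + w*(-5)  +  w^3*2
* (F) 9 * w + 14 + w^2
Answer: D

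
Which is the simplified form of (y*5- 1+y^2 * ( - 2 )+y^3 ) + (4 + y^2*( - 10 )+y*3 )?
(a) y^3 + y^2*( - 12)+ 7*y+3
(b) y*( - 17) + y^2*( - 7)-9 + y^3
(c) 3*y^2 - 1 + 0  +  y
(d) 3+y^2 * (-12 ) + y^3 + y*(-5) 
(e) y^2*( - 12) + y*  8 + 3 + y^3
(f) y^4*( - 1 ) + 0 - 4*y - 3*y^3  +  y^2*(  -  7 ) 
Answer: e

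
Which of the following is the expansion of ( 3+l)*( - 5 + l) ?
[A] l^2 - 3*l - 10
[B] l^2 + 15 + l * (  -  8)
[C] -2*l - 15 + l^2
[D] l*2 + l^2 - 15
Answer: C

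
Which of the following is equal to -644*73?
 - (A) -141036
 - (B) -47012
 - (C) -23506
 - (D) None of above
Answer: B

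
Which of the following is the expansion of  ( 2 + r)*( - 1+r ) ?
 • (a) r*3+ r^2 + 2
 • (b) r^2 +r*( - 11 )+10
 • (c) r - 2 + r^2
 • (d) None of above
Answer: c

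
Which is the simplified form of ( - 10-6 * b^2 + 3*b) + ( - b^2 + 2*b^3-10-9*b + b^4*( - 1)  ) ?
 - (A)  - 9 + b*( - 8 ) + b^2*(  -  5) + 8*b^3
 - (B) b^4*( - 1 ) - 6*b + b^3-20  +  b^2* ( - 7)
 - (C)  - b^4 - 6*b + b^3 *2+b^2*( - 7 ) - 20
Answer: C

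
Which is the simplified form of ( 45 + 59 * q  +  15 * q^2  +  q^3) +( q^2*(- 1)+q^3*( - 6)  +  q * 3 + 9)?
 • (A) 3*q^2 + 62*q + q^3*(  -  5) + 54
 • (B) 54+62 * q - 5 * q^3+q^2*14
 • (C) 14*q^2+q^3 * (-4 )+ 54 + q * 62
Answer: B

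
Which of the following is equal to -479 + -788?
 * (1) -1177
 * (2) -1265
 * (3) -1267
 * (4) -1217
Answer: 3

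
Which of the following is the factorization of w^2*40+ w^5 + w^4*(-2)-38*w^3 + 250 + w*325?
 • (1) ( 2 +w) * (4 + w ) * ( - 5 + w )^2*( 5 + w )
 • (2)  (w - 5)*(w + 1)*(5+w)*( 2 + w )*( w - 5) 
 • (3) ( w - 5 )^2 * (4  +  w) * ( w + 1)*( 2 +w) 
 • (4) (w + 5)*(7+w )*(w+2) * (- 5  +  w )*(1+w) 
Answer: 2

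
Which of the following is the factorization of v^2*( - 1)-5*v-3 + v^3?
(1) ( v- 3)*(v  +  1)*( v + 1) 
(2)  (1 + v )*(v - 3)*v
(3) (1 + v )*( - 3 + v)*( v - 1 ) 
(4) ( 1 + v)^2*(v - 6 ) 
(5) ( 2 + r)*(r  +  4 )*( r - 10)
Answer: 1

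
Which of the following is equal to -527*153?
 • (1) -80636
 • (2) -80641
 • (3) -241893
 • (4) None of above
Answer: 4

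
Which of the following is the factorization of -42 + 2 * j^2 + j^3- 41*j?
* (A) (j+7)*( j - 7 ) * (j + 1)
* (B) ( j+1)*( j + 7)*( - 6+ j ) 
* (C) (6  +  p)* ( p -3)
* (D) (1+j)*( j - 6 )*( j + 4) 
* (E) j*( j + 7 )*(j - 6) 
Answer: B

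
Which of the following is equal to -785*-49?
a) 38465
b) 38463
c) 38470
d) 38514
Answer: a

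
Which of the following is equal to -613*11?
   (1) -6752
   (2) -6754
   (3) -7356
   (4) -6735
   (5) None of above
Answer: 5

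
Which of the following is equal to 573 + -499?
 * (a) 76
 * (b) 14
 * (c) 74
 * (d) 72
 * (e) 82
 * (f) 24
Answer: c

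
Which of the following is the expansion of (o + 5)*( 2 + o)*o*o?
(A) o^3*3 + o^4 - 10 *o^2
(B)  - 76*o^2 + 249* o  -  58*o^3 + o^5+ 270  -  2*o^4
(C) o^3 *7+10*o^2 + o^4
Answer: C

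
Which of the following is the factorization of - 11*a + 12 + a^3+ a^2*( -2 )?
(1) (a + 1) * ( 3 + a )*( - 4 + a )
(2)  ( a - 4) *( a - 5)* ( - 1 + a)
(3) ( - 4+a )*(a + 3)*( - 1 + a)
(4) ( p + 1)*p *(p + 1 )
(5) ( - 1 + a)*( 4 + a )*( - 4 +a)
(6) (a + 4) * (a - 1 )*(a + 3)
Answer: 3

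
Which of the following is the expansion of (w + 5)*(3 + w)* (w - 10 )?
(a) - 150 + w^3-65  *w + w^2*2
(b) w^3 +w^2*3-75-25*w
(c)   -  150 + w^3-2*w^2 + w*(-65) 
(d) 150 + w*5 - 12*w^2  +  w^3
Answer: c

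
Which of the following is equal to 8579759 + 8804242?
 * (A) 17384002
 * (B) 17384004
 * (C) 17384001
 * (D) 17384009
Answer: C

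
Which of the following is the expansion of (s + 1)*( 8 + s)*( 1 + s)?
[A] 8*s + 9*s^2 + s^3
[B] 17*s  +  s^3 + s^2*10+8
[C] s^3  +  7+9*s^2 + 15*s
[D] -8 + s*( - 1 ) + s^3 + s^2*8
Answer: B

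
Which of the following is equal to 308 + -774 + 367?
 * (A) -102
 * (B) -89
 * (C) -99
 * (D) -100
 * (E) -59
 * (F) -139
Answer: C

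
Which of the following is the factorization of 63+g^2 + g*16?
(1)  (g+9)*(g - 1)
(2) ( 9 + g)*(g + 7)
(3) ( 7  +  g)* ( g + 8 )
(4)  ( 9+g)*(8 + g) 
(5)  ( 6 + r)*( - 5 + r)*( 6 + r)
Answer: 2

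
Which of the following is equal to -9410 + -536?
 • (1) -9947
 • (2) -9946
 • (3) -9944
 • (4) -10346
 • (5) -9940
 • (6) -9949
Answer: 2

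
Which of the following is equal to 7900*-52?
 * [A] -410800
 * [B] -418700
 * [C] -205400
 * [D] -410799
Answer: A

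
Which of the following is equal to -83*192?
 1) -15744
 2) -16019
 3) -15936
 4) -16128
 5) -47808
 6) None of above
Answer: 3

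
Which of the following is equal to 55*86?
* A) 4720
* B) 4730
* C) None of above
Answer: B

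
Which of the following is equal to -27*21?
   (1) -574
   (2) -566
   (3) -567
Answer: 3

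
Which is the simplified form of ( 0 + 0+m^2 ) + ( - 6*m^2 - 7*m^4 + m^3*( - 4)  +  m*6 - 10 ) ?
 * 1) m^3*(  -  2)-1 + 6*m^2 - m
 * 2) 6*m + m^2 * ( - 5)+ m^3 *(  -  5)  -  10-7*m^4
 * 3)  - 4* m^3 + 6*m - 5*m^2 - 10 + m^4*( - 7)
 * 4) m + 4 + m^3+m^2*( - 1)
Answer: 3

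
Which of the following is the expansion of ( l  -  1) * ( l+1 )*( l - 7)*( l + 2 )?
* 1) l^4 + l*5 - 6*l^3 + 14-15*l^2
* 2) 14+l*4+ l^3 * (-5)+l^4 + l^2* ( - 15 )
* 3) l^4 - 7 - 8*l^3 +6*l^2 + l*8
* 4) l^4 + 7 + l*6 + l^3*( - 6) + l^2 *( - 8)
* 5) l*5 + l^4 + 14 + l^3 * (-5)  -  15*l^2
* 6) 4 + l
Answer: 5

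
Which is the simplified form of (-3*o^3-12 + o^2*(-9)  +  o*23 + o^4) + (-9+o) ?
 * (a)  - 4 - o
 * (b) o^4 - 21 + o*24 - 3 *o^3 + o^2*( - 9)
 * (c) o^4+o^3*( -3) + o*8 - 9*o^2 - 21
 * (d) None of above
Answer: b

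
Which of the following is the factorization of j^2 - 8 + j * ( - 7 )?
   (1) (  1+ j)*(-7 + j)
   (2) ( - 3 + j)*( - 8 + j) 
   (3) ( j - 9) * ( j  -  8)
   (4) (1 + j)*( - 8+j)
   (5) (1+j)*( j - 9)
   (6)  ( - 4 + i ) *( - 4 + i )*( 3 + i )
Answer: 4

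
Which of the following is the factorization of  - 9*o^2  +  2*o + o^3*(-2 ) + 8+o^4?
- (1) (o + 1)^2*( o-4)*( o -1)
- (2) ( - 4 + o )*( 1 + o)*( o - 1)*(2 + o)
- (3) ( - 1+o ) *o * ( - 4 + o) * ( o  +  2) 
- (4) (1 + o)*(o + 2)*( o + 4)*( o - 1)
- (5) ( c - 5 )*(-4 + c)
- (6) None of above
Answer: 2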